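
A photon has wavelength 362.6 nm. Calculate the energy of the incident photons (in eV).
3.4193 eV

Using E = hf = hc/λ:

E = hc/λ = (6.626×10⁻³⁴ J·s)(3×10⁸ m/s) / (362.6×10⁻⁹ m)
E = 3.4193 eV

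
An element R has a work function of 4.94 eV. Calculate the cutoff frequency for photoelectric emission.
1.1945e+15 Hz

The threshold frequency is when the photon energy equals the work function:
hf₀ = φ

Solving for f₀:
f₀ = φ/h = (4.94 eV × 1.602×10⁻¹⁹ J/eV) / (6.626×10⁻³⁴ J·s)
f₀ = 1.1945e+15 Hz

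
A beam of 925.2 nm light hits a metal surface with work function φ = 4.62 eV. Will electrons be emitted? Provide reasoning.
No

For photoemission, the photon energy must exceed the work function.

Photon energy: E = hc/λ = 1.3401 eV
Work function: φ = 4.62 eV

Since E_photon (1.3401 eV) < φ (4.62 eV), photoemission will NOT occur.
The threshold wavelength is λ₀ = hc/φ = 268.4 nm.
Since 925.2 nm > 268.4 nm, the photons lack sufficient energy.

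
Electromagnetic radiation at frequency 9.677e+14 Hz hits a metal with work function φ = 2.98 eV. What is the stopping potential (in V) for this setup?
1.0221 V

The stopping potential V_s satisfies: eV_s = KE_max

First, find KE_max using Einstein's equation:
E_photon = hf = (6.626×10⁻³⁴ J·s)(9.677e+14 Hz) = 4.0021 eV
KE_max = E_photon - φ = 4.0021 - 2.98 = 1.0221 eV

Since eV_s = KE_max:
V_s = KE_max/e = 1.0221 V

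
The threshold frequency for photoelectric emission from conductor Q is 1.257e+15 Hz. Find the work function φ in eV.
5.20 eV

At the threshold frequency, photon energy equals work function:
φ = hf₀

Calculating:
φ = (6.626×10⁻³⁴ J·s)(1.257e+15 Hz)
φ = 5.20 eV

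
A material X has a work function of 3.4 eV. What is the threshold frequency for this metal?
8.2212e+14 Hz

The threshold frequency is when the photon energy equals the work function:
hf₀ = φ

Solving for f₀:
f₀ = φ/h = (3.4 eV × 1.602×10⁻¹⁹ J/eV) / (6.626×10⁻³⁴ J·s)
f₀ = 8.2212e+14 Hz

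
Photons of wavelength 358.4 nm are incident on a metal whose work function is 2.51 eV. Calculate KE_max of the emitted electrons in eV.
0.9494 eV

Using Einstein's photoelectric equation: KE_max = hf - φ = hc/λ - φ

First, calculate the photon energy:
E_photon = hc/λ = (6.626×10⁻³⁴ J·s)(3×10⁸ m/s) / (358.4×10⁻⁹ m)
E_photon = 3.4594 eV

Then, the maximum kinetic energy:
KE_max = E_photon - φ = 3.4594 eV - 2.51 eV = 0.9494 eV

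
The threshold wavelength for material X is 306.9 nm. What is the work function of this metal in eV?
4.04 eV

At the threshold wavelength, photon energy equals work function:
φ = hc/λ₀

Calculating:
φ = (6.626×10⁻³⁴ J·s)(3×10⁸ m/s) / (306.9×10⁻⁹ m)
φ = 4.04 eV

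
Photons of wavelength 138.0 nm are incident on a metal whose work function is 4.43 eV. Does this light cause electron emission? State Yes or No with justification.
Yes

For photoemission, the photon energy must exceed the work function.

Photon energy: E = hc/λ = 8.9844 eV
Work function: φ = 4.43 eV

Since E_photon (8.9844 eV) > φ (4.43 eV), photoemission WILL occur.
The threshold wavelength is λ₀ = hc/φ = 279.9 nm.
Since 138.0 nm < 279.9 nm, the light has sufficient energy.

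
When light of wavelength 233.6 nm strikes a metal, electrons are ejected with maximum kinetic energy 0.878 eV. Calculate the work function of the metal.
4.43 eV

From Einstein's photoelectric equation: KE_max = hf - φ = hc/λ - φ

Rearranging for φ:
φ = hc/λ - KE_max

Calculate photon energy:
E_photon = hc/λ = 5.3075 eV

Therefore:
φ = 5.3075 - 0.878 = 4.43 eV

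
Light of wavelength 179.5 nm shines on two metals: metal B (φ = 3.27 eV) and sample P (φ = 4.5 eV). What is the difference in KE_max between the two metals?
1.2300 eV

Using KE_max = hc/λ - φ for each metal:

Photon energy: E = hc/λ = 6.9072 eV

For metal B (φ₁ = 3.27 eV):
KE₁ = E - φ₁ = 6.9072 - 3.27 = 3.6372 eV

For sample P (φ₂ = 4.5 eV):
KE₂ = E - φ₂ = 6.9072 - 4.5 = 2.4072 eV

Difference:
ΔKE = KE₁ - KE₂ = 3.6372 - 2.4072 = 1.2300 eV

Note: The difference equals the difference in work functions: 4.5 - 3.27 = 1.23 eV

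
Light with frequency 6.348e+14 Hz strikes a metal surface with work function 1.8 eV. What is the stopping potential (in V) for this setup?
0.8253 V

The stopping potential V_s satisfies: eV_s = KE_max

First, find KE_max using Einstein's equation:
E_photon = hf = (6.626×10⁻³⁴ J·s)(6.348e+14 Hz) = 2.6253 eV
KE_max = E_photon - φ = 2.6253 - 1.8 = 0.8253 eV

Since eV_s = KE_max:
V_s = KE_max/e = 0.8253 V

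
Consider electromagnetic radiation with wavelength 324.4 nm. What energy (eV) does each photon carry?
3.8220 eV

Using E = hf = hc/λ:

E = hc/λ = (6.626×10⁻³⁴ J·s)(3×10⁸ m/s) / (324.4×10⁻⁹ m)
E = 3.8220 eV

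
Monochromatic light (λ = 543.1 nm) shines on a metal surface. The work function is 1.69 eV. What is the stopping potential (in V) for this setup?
0.5929 V

The stopping potential V_s satisfies: eV_s = KE_max

First, find KE_max using Einstein's equation:
E_photon = hc/λ = 2.2829 eV
KE_max = E_photon - φ = 2.2829 - 1.69 = 0.5929 eV

Since eV_s = KE_max:
V_s = KE_max/e = 0.5929 V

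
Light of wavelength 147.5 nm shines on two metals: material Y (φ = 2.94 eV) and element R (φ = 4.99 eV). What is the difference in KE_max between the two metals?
2.0500 eV

Using KE_max = hc/λ - φ for each metal:

Photon energy: E = hc/λ = 8.4057 eV

For material Y (φ₁ = 2.94 eV):
KE₁ = E - φ₁ = 8.4057 - 2.94 = 5.4657 eV

For element R (φ₂ = 4.99 eV):
KE₂ = E - φ₂ = 8.4057 - 4.99 = 3.4157 eV

Difference:
ΔKE = KE₁ - KE₂ = 5.4657 - 3.4157 = 2.0500 eV

Note: The difference equals the difference in work functions: 4.99 - 2.94 = 2.05 eV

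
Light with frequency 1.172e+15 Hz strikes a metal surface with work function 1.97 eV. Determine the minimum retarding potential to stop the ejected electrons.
2.8770 V

The stopping potential V_s satisfies: eV_s = KE_max

First, find KE_max using Einstein's equation:
E_photon = hf = (6.626×10⁻³⁴ J·s)(1.172e+15 Hz) = 4.8470 eV
KE_max = E_photon - φ = 4.8470 - 1.97 = 2.8770 eV

Since eV_s = KE_max:
V_s = KE_max/e = 2.8770 V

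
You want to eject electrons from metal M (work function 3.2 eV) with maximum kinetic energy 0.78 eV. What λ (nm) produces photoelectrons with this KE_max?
311.52 nm

From Einstein's equation: KE_max = hc/λ - φ

Rearranging for λ:
hc/λ = KE_max + φ
λ = hc/(KE_max + φ)

Required photon energy:
E_photon = KE_max + φ = 0.78 + 3.2 = 3.98 eV

Required wavelength:
λ = hc/E_photon = (6.626×10⁻³⁴)(3×10⁸) / (3.98 × 1.602×10⁻¹⁹)
λ = 311.52 nm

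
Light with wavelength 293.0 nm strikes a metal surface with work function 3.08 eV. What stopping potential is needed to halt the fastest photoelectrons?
1.1515 V

The stopping potential V_s satisfies: eV_s = KE_max

First, find KE_max using Einstein's equation:
E_photon = hc/λ = 4.2315 eV
KE_max = E_photon - φ = 4.2315 - 3.08 = 1.1515 eV

Since eV_s = KE_max:
V_s = KE_max/e = 1.1515 V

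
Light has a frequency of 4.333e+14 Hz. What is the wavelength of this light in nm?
691.88 nm

Using the wave equation: c = fλ

Solving for wavelength:
λ = c/f = (3×10⁸ m/s) / (4.333e+14 Hz)
λ = 691.88 nm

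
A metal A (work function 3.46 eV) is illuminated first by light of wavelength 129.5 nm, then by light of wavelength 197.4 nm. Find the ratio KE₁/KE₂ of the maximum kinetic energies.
2.1674

Using Einstein's equation: KE_max = hc/λ - φ

For λ₁ = 129.5 nm:
E₁ = hc/λ₁ = 9.5741 eV
KE₁ = E₁ - φ = 9.5741 - 3.46 = 6.1141 eV

For λ₂ = 197.4 nm:
E₂ = hc/λ₂ = 6.2809 eV
KE₂ = E₂ - φ = 6.2809 - 3.46 = 2.8209 eV

Ratio: KE₁/KE₂ = 6.1141/2.8209 = 2.1674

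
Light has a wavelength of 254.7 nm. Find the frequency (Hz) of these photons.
1.1770e+15 Hz

Using the wave equation: c = fλ

Solving for frequency:
f = c/λ = (3×10⁸ m/s) / (254.7×10⁻⁹ m)
f = 1.1770e+15 Hz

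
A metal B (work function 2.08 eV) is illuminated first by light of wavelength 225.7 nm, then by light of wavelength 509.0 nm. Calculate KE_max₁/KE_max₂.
9.5923

Using Einstein's equation: KE_max = hc/λ - φ

For λ₁ = 225.7 nm:
E₁ = hc/λ₁ = 5.4933 eV
KE₁ = E₁ - φ = 5.4933 - 2.08 = 3.4133 eV

For λ₂ = 509.0 nm:
E₂ = hc/λ₂ = 2.4358 eV
KE₂ = E₂ - φ = 2.4358 - 2.08 = 0.3558 eV

Ratio: KE₁/KE₂ = 3.4133/0.3558 = 9.5923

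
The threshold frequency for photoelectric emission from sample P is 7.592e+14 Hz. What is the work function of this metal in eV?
3.14 eV

At the threshold frequency, photon energy equals work function:
φ = hf₀

Calculating:
φ = (6.626×10⁻³⁴ J·s)(7.592e+14 Hz)
φ = 3.14 eV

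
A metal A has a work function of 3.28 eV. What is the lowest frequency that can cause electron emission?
7.9310e+14 Hz

The threshold frequency is when the photon energy equals the work function:
hf₀ = φ

Solving for f₀:
f₀ = φ/h = (3.28 eV × 1.602×10⁻¹⁹ J/eV) / (6.626×10⁻³⁴ J·s)
f₀ = 7.9310e+14 Hz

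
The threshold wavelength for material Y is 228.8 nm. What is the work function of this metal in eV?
5.42 eV

At the threshold wavelength, photon energy equals work function:
φ = hc/λ₀

Calculating:
φ = (6.626×10⁻³⁴ J·s)(3×10⁸ m/s) / (228.8×10⁻⁹ m)
φ = 5.42 eV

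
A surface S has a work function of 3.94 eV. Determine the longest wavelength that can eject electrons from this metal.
314.68 nm

The threshold wavelength is when the photon energy equals the work function:
hc/λ₀ = φ

Solving for λ₀:
λ₀ = hc/φ = (6.626×10⁻³⁴ J·s)(3×10⁸ m/s) / (3.94 eV × 1.602×10⁻¹⁹ J/eV)
λ₀ = 314.68 nm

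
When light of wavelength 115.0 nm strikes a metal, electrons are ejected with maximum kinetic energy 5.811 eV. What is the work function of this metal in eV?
4.97 eV

From Einstein's photoelectric equation: KE_max = hf - φ = hc/λ - φ

Rearranging for φ:
φ = hc/λ - KE_max

Calculate photon energy:
E_photon = hc/λ = 10.7812 eV

Therefore:
φ = 10.7812 - 5.811 = 4.97 eV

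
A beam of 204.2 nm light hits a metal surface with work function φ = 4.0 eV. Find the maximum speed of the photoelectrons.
8.5367e+05 m/s

First, find the maximum kinetic energy:
E_photon = hc/λ = 6.0717 eV
KE_max = E_photon - φ = 6.0717 - 4.0 = 2.0717 eV

Convert to Joules: KE_max = 2.0717 × 1.602×10⁻¹⁹ J = 3.3192e-19 J

Then use KE = ½mv² to find velocity:
v = √(2·KE/m) = √(2 × 3.3192e-19 J / 9.109e-31 kg)
v = 8.5367e+05 m/s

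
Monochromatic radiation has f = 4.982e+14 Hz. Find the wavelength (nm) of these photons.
601.75 nm

Using the wave equation: c = fλ

Solving for wavelength:
λ = c/f = (3×10⁸ m/s) / (4.982e+14 Hz)
λ = 601.75 nm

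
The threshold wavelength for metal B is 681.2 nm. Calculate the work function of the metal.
1.82 eV

At the threshold wavelength, photon energy equals work function:
φ = hc/λ₀

Calculating:
φ = (6.626×10⁻³⁴ J·s)(3×10⁸ m/s) / (681.2×10⁻⁹ m)
φ = 1.82 eV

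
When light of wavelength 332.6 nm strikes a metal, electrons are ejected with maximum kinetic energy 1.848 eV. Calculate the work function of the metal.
1.88 eV

From Einstein's photoelectric equation: KE_max = hf - φ = hc/λ - φ

Rearranging for φ:
φ = hc/λ - KE_max

Calculate photon energy:
E_photon = hc/λ = 3.7277 eV

Therefore:
φ = 3.7277 - 1.848 = 1.88 eV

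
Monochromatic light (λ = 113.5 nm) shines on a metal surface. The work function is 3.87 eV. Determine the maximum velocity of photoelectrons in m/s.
1.5752e+06 m/s

First, find the maximum kinetic energy:
E_photon = hc/λ = 10.9237 eV
KE_max = E_photon - φ = 10.9237 - 3.87 = 7.0537 eV

Convert to Joules: KE_max = 7.0537 × 1.602×10⁻¹⁹ J = 1.1301e-18 J

Then use KE = ½mv² to find velocity:
v = √(2·KE/m) = √(2 × 1.1301e-18 J / 9.109e-31 kg)
v = 1.5752e+06 m/s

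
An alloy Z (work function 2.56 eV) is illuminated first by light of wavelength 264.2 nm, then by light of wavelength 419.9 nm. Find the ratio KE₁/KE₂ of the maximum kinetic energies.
5.4311

Using Einstein's equation: KE_max = hc/λ - φ

For λ₁ = 264.2 nm:
E₁ = hc/λ₁ = 4.6928 eV
KE₁ = E₁ - φ = 4.6928 - 2.56 = 2.1328 eV

For λ₂ = 419.9 nm:
E₂ = hc/λ₂ = 2.9527 eV
KE₂ = E₂ - φ = 2.9527 - 2.56 = 0.3927 eV

Ratio: KE₁/KE₂ = 2.1328/0.3927 = 5.4311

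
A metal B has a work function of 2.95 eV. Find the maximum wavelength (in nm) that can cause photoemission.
420.29 nm

The threshold wavelength is when the photon energy equals the work function:
hc/λ₀ = φ

Solving for λ₀:
λ₀ = hc/φ = (6.626×10⁻³⁴ J·s)(3×10⁸ m/s) / (2.95 eV × 1.602×10⁻¹⁹ J/eV)
λ₀ = 420.29 nm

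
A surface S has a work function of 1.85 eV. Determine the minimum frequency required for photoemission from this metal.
4.4733e+14 Hz

The threshold frequency is when the photon energy equals the work function:
hf₀ = φ

Solving for f₀:
f₀ = φ/h = (1.85 eV × 1.602×10⁻¹⁹ J/eV) / (6.626×10⁻³⁴ J·s)
f₀ = 4.4733e+14 Hz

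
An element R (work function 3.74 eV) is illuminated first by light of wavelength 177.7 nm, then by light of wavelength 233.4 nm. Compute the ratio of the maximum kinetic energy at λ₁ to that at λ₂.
2.0591

Using Einstein's equation: KE_max = hc/λ - φ

For λ₁ = 177.7 nm:
E₁ = hc/λ₁ = 6.9772 eV
KE₁ = E₁ - φ = 6.9772 - 3.74 = 3.2372 eV

For λ₂ = 233.4 nm:
E₂ = hc/λ₂ = 5.3121 eV
KE₂ = E₂ - φ = 5.3121 - 3.74 = 1.5721 eV

Ratio: KE₁/KE₂ = 3.2372/1.5721 = 2.0591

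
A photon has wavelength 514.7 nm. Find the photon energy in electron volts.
2.4089 eV

Using E = hf = hc/λ:

E = hc/λ = (6.626×10⁻³⁴ J·s)(3×10⁸ m/s) / (514.7×10⁻⁹ m)
E = 2.4089 eV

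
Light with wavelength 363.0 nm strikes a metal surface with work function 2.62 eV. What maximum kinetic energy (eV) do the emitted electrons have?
0.7955 eV

Using Einstein's photoelectric equation: KE_max = hf - φ = hc/λ - φ

First, calculate the photon energy:
E_photon = hc/λ = (6.626×10⁻³⁴ J·s)(3×10⁸ m/s) / (363.0×10⁻⁹ m)
E_photon = 3.4155 eV

Then, the maximum kinetic energy:
KE_max = E_photon - φ = 3.4155 eV - 2.62 eV = 0.7955 eV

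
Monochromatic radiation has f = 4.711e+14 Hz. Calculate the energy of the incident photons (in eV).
1.9483 eV

Using E = hf:

E = hf = (6.626×10⁻³⁴ J·s)(4.711e+14 Hz)
E = 1.9483 eV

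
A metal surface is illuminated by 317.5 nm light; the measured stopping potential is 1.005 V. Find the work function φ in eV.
2.90 eV

The stopping potential gives the maximum kinetic energy: KE_max = eV_s = 1.005 eV

From Einstein's photoelectric equation: KE_max = hc/λ - φ
Rearranging: φ = hc/λ - KE_max

Calculate photon energy:
E_photon = hc/λ = (6.626×10⁻³⁴ J·s)(3×10⁸ m/s) / (317.5×10⁻⁹ m) = 3.9050 eV

Therefore:
φ = 3.9050 - 1.005 = 2.90 eV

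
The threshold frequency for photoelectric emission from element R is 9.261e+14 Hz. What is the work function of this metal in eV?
3.83 eV

At the threshold frequency, photon energy equals work function:
φ = hf₀

Calculating:
φ = (6.626×10⁻³⁴ J·s)(9.261e+14 Hz)
φ = 3.83 eV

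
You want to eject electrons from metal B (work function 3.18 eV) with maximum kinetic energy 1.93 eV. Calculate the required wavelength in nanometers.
242.63 nm

From Einstein's equation: KE_max = hc/λ - φ

Rearranging for λ:
hc/λ = KE_max + φ
λ = hc/(KE_max + φ)

Required photon energy:
E_photon = KE_max + φ = 1.93 + 3.18 = 5.11 eV

Required wavelength:
λ = hc/E_photon = (6.626×10⁻³⁴)(3×10⁸) / (5.11 × 1.602×10⁻¹⁹)
λ = 242.63 nm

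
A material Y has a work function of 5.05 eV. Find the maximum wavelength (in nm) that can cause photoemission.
245.51 nm

The threshold wavelength is when the photon energy equals the work function:
hc/λ₀ = φ

Solving for λ₀:
λ₀ = hc/φ = (6.626×10⁻³⁴ J·s)(3×10⁸ m/s) / (5.05 eV × 1.602×10⁻¹⁹ J/eV)
λ₀ = 245.51 nm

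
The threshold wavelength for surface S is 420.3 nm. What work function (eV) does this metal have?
2.95 eV

At the threshold wavelength, photon energy equals work function:
φ = hc/λ₀

Calculating:
φ = (6.626×10⁻³⁴ J·s)(3×10⁸ m/s) / (420.3×10⁻⁹ m)
φ = 2.95 eV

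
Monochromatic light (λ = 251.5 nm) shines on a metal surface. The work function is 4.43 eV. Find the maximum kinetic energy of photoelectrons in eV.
0.4998 eV

Using Einstein's photoelectric equation: KE_max = hf - φ = hc/λ - φ

First, calculate the photon energy:
E_photon = hc/λ = (6.626×10⁻³⁴ J·s)(3×10⁸ m/s) / (251.5×10⁻⁹ m)
E_photon = 4.9298 eV

Then, the maximum kinetic energy:
KE_max = E_photon - φ = 4.9298 eV - 4.43 eV = 0.4998 eV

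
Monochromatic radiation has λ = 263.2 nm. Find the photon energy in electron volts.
4.7106 eV

Using E = hf = hc/λ:

E = hc/λ = (6.626×10⁻³⁴ J·s)(3×10⁸ m/s) / (263.2×10⁻⁹ m)
E = 4.7106 eV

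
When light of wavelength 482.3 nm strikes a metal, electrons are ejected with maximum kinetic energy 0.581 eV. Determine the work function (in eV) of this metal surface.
1.99 eV

From Einstein's photoelectric equation: KE_max = hf - φ = hc/λ - φ

Rearranging for φ:
φ = hc/λ - KE_max

Calculate photon energy:
E_photon = hc/λ = 2.5707 eV

Therefore:
φ = 2.5707 - 0.581 = 1.99 eV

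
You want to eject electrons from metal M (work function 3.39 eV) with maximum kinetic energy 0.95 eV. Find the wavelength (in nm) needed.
285.68 nm

From Einstein's equation: KE_max = hc/λ - φ

Rearranging for λ:
hc/λ = KE_max + φ
λ = hc/(KE_max + φ)

Required photon energy:
E_photon = KE_max + φ = 0.95 + 3.39 = 4.34 eV

Required wavelength:
λ = hc/E_photon = (6.626×10⁻³⁴)(3×10⁸) / (4.34 × 1.602×10⁻¹⁹)
λ = 285.68 nm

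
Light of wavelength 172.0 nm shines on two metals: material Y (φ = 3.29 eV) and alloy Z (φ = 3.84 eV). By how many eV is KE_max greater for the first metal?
0.5500 eV

Using KE_max = hc/λ - φ for each metal:

Photon energy: E = hc/λ = 7.2084 eV

For material Y (φ₁ = 3.29 eV):
KE₁ = E - φ₁ = 7.2084 - 3.29 = 3.9184 eV

For alloy Z (φ₂ = 3.84 eV):
KE₂ = E - φ₂ = 7.2084 - 3.84 = 3.3684 eV

Difference:
ΔKE = KE₁ - KE₂ = 3.9184 - 3.3684 = 0.5500 eV

Note: The difference equals the difference in work functions: 3.84 - 3.29 = 0.55 eV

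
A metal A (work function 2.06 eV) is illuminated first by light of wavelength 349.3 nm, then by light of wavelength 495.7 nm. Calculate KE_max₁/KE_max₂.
3.3761

Using Einstein's equation: KE_max = hc/λ - φ

For λ₁ = 349.3 nm:
E₁ = hc/λ₁ = 3.5495 eV
KE₁ = E₁ - φ = 3.5495 - 2.06 = 1.4895 eV

For λ₂ = 495.7 nm:
E₂ = hc/λ₂ = 2.5012 eV
KE₂ = E₂ - φ = 2.5012 - 2.06 = 0.4412 eV

Ratio: KE₁/KE₂ = 1.4895/0.4412 = 3.3761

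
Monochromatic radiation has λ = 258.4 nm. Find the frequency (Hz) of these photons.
1.1602e+15 Hz

Using the wave equation: c = fλ

Solving for frequency:
f = c/λ = (3×10⁸ m/s) / (258.4×10⁻⁹ m)
f = 1.1602e+15 Hz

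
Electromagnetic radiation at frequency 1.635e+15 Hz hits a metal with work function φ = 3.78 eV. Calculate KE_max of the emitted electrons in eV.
2.9818 eV

Using Einstein's photoelectric equation: KE_max = hf - φ

First, calculate the photon energy:
E_photon = hf = (6.626×10⁻³⁴ J·s)(1.635e+15 Hz)
E_photon = 6.7618 eV

Then, the maximum kinetic energy:
KE_max = E_photon - φ = 6.7618 eV - 3.78 eV = 2.9818 eV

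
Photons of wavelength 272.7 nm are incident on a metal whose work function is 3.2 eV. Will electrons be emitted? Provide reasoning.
Yes

For photoemission, the photon energy must exceed the work function.

Photon energy: E = hc/λ = 4.5465 eV
Work function: φ = 3.2 eV

Since E_photon (4.5465 eV) > φ (3.2 eV), photoemission WILL occur.
The threshold wavelength is λ₀ = hc/φ = 387.5 nm.
Since 272.7 nm < 387.5 nm, the light has sufficient energy.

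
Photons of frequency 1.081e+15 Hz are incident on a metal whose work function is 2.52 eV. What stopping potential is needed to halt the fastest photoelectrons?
1.9507 V

The stopping potential V_s satisfies: eV_s = KE_max

First, find KE_max using Einstein's equation:
E_photon = hf = (6.626×10⁻³⁴ J·s)(1.081e+15 Hz) = 4.4707 eV
KE_max = E_photon - φ = 4.4707 - 2.52 = 1.9507 eV

Since eV_s = KE_max:
V_s = KE_max/e = 1.9507 V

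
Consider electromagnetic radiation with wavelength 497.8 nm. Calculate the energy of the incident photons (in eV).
2.4906 eV

Using E = hf = hc/λ:

E = hc/λ = (6.626×10⁻³⁴ J·s)(3×10⁸ m/s) / (497.8×10⁻⁹ m)
E = 2.4906 eV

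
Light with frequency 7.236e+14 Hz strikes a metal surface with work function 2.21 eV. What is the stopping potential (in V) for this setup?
0.7826 V

The stopping potential V_s satisfies: eV_s = KE_max

First, find KE_max using Einstein's equation:
E_photon = hf = (6.626×10⁻³⁴ J·s)(7.236e+14 Hz) = 2.9926 eV
KE_max = E_photon - φ = 2.9926 - 2.21 = 0.7826 eV

Since eV_s = KE_max:
V_s = KE_max/e = 0.7826 V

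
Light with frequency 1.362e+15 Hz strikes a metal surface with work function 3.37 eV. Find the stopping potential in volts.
2.2628 V

The stopping potential V_s satisfies: eV_s = KE_max

First, find KE_max using Einstein's equation:
E_photon = hf = (6.626×10⁻³⁴ J·s)(1.362e+15 Hz) = 5.6328 eV
KE_max = E_photon - φ = 5.6328 - 3.37 = 2.2628 eV

Since eV_s = KE_max:
V_s = KE_max/e = 2.2628 V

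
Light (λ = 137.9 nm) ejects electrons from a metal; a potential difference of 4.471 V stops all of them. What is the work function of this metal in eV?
4.52 eV

The stopping potential gives the maximum kinetic energy: KE_max = eV_s = 4.471 eV

From Einstein's photoelectric equation: KE_max = hc/λ - φ
Rearranging: φ = hc/λ - KE_max

Calculate photon energy:
E_photon = hc/λ = (6.626×10⁻³⁴ J·s)(3×10⁸ m/s) / (137.9×10⁻⁹ m) = 8.9909 eV

Therefore:
φ = 8.9909 - 4.471 = 4.52 eV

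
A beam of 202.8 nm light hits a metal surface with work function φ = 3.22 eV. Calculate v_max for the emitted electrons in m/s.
1.0089e+06 m/s

First, find the maximum kinetic energy:
E_photon = hc/λ = 6.1136 eV
KE_max = E_photon - φ = 6.1136 - 3.22 = 2.8936 eV

Convert to Joules: KE_max = 2.8936 × 1.602×10⁻¹⁹ J = 4.6361e-19 J

Then use KE = ½mv² to find velocity:
v = √(2·KE/m) = √(2 × 4.6361e-19 J / 9.109e-31 kg)
v = 1.0089e+06 m/s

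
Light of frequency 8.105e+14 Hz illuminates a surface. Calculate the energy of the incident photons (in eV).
3.3520 eV

Using E = hf:

E = hf = (6.626×10⁻³⁴ J·s)(8.105e+14 Hz)
E = 3.3520 eV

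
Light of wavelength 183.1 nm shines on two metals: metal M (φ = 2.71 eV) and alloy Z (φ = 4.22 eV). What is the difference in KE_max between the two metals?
1.5100 eV

Using KE_max = hc/λ - φ for each metal:

Photon energy: E = hc/λ = 6.7714 eV

For metal M (φ₁ = 2.71 eV):
KE₁ = E - φ₁ = 6.7714 - 2.71 = 4.0614 eV

For alloy Z (φ₂ = 4.22 eV):
KE₂ = E - φ₂ = 6.7714 - 4.22 = 2.5514 eV

Difference:
ΔKE = KE₁ - KE₂ = 4.0614 - 2.5514 = 1.5100 eV

Note: The difference equals the difference in work functions: 4.22 - 2.71 = 1.51 eV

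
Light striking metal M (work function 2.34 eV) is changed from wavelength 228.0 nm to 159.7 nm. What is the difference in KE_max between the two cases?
2.3257 eV

Using Einstein's equation: KE_max = hc/λ - φ

For λ₁ = 228.0 nm:
KE₁ = hc/λ₁ - φ = 5.4379 - 2.34 = 3.0979 eV

For λ₂ = 159.7 nm:
KE₂ = hc/λ₂ - φ = 7.7636 - 2.34 = 5.4236 eV

Change in KE:
ΔKE = KE₂ - KE₁ = 5.4236 - 3.0979 = 2.3257 eV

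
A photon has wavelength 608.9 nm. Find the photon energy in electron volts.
2.0362 eV

Using E = hf = hc/λ:

E = hc/λ = (6.626×10⁻³⁴ J·s)(3×10⁸ m/s) / (608.9×10⁻⁹ m)
E = 2.0362 eV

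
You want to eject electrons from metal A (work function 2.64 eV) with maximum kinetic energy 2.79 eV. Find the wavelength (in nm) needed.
228.33 nm

From Einstein's equation: KE_max = hc/λ - φ

Rearranging for λ:
hc/λ = KE_max + φ
λ = hc/(KE_max + φ)

Required photon energy:
E_photon = KE_max + φ = 2.79 + 2.64 = 5.43 eV

Required wavelength:
λ = hc/E_photon = (6.626×10⁻³⁴)(3×10⁸) / (5.43 × 1.602×10⁻¹⁹)
λ = 228.33 nm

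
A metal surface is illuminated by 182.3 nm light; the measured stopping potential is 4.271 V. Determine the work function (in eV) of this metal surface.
2.53 eV

The stopping potential gives the maximum kinetic energy: KE_max = eV_s = 4.271 eV

From Einstein's photoelectric equation: KE_max = hc/λ - φ
Rearranging: φ = hc/λ - KE_max

Calculate photon energy:
E_photon = hc/λ = (6.626×10⁻³⁴ J·s)(3×10⁸ m/s) / (182.3×10⁻⁹ m) = 6.8011 eV

Therefore:
φ = 6.8011 - 4.271 = 2.53 eV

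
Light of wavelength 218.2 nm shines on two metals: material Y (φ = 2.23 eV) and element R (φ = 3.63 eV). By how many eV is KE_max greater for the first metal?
1.4000 eV

Using KE_max = hc/λ - φ for each metal:

Photon energy: E = hc/λ = 5.6821 eV

For material Y (φ₁ = 2.23 eV):
KE₁ = E - φ₁ = 5.6821 - 2.23 = 3.4521 eV

For element R (φ₂ = 3.63 eV):
KE₂ = E - φ₂ = 5.6821 - 3.63 = 2.0521 eV

Difference:
ΔKE = KE₁ - KE₂ = 3.4521 - 2.0521 = 1.4000 eV

Note: The difference equals the difference in work functions: 3.63 - 2.23 = 1.40 eV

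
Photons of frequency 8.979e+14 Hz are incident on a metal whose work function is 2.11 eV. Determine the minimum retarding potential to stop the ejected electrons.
1.6034 V

The stopping potential V_s satisfies: eV_s = KE_max

First, find KE_max using Einstein's equation:
E_photon = hf = (6.626×10⁻³⁴ J·s)(8.979e+14 Hz) = 3.7134 eV
KE_max = E_photon - φ = 3.7134 - 2.11 = 1.6034 eV

Since eV_s = KE_max:
V_s = KE_max/e = 1.6034 V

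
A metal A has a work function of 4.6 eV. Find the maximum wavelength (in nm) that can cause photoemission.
269.53 nm

The threshold wavelength is when the photon energy equals the work function:
hc/λ₀ = φ

Solving for λ₀:
λ₀ = hc/φ = (6.626×10⁻³⁴ J·s)(3×10⁸ m/s) / (4.6 eV × 1.602×10⁻¹⁹ J/eV)
λ₀ = 269.53 nm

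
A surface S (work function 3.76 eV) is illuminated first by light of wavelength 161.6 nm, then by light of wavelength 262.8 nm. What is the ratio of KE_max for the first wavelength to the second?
4.0846

Using Einstein's equation: KE_max = hc/λ - φ

For λ₁ = 161.6 nm:
E₁ = hc/λ₁ = 7.6723 eV
KE₁ = E₁ - φ = 7.6723 - 3.76 = 3.9123 eV

For λ₂ = 262.8 nm:
E₂ = hc/λ₂ = 4.7178 eV
KE₂ = E₂ - φ = 4.7178 - 3.76 = 0.9578 eV

Ratio: KE₁/KE₂ = 3.9123/0.9578 = 4.0846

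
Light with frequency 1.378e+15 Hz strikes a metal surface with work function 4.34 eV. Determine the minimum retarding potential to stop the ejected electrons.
1.3590 V

The stopping potential V_s satisfies: eV_s = KE_max

First, find KE_max using Einstein's equation:
E_photon = hf = (6.626×10⁻³⁴ J·s)(1.378e+15 Hz) = 5.6990 eV
KE_max = E_photon - φ = 5.6990 - 4.34 = 1.3590 eV

Since eV_s = KE_max:
V_s = KE_max/e = 1.3590 V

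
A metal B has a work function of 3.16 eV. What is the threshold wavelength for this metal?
392.36 nm

The threshold wavelength is when the photon energy equals the work function:
hc/λ₀ = φ

Solving for λ₀:
λ₀ = hc/φ = (6.626×10⁻³⁴ J·s)(3×10⁸ m/s) / (3.16 eV × 1.602×10⁻¹⁹ J/eV)
λ₀ = 392.36 nm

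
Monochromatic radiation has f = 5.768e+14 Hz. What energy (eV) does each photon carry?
2.3855 eV

Using E = hf:

E = hf = (6.626×10⁻³⁴ J·s)(5.768e+14 Hz)
E = 2.3855 eV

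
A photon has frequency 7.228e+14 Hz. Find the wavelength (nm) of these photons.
414.77 nm

Using the wave equation: c = fλ

Solving for wavelength:
λ = c/f = (3×10⁸ m/s) / (7.228e+14 Hz)
λ = 414.77 nm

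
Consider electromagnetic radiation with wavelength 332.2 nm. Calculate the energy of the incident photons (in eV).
3.7322 eV

Using E = hf = hc/λ:

E = hc/λ = (6.626×10⁻³⁴ J·s)(3×10⁸ m/s) / (332.2×10⁻⁹ m)
E = 3.7322 eV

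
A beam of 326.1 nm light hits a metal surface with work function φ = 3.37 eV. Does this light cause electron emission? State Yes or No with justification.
Yes

For photoemission, the photon energy must exceed the work function.

Photon energy: E = hc/λ = 3.8020 eV
Work function: φ = 3.37 eV

Since E_photon (3.8020 eV) > φ (3.37 eV), photoemission WILL occur.
The threshold wavelength is λ₀ = hc/φ = 367.9 nm.
Since 326.1 nm < 367.9 nm, the light has sufficient energy.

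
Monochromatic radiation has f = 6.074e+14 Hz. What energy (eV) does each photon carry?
2.5120 eV

Using E = hf:

E = hf = (6.626×10⁻³⁴ J·s)(6.074e+14 Hz)
E = 2.5120 eV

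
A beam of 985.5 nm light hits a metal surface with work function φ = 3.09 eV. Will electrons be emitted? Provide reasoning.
No

For photoemission, the photon energy must exceed the work function.

Photon energy: E = hc/λ = 1.2581 eV
Work function: φ = 3.09 eV

Since E_photon (1.2581 eV) < φ (3.09 eV), photoemission will NOT occur.
The threshold wavelength is λ₀ = hc/φ = 401.2 nm.
Since 985.5 nm > 401.2 nm, the photons lack sufficient energy.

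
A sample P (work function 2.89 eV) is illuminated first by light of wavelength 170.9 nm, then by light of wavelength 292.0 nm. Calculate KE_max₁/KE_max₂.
3.2188

Using Einstein's equation: KE_max = hc/λ - φ

For λ₁ = 170.9 nm:
E₁ = hc/λ₁ = 7.2548 eV
KE₁ = E₁ - φ = 7.2548 - 2.89 = 4.3648 eV

For λ₂ = 292.0 nm:
E₂ = hc/λ₂ = 4.2460 eV
KE₂ = E₂ - φ = 4.2460 - 2.89 = 1.3560 eV

Ratio: KE₁/KE₂ = 4.3648/1.3560 = 3.2188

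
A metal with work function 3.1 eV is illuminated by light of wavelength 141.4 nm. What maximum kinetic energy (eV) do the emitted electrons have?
5.6683 eV

Using Einstein's photoelectric equation: KE_max = hf - φ = hc/λ - φ

First, calculate the photon energy:
E_photon = hc/λ = (6.626×10⁻³⁴ J·s)(3×10⁸ m/s) / (141.4×10⁻⁹ m)
E_photon = 8.7683 eV

Then, the maximum kinetic energy:
KE_max = E_photon - φ = 8.7683 eV - 3.1 eV = 5.6683 eV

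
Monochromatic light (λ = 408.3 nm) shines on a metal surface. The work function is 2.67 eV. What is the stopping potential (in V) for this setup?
0.3666 V

The stopping potential V_s satisfies: eV_s = KE_max

First, find KE_max using Einstein's equation:
E_photon = hc/λ = 3.0366 eV
KE_max = E_photon - φ = 3.0366 - 2.67 = 0.3666 eV

Since eV_s = KE_max:
V_s = KE_max/e = 0.3666 V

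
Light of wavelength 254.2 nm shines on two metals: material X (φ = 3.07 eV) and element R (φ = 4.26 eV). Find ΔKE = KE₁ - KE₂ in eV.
1.1900 eV

Using KE_max = hc/λ - φ for each metal:

Photon energy: E = hc/λ = 4.8774 eV

For material X (φ₁ = 3.07 eV):
KE₁ = E - φ₁ = 4.8774 - 3.07 = 1.8074 eV

For element R (φ₂ = 4.26 eV):
KE₂ = E - φ₂ = 4.8774 - 4.26 = 0.6174 eV

Difference:
ΔKE = KE₁ - KE₂ = 1.8074 - 0.6174 = 1.1900 eV

Note: The difference equals the difference in work functions: 4.26 - 3.07 = 1.19 eV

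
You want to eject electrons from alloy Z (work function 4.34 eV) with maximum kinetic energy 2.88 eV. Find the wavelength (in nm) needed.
171.72 nm

From Einstein's equation: KE_max = hc/λ - φ

Rearranging for λ:
hc/λ = KE_max + φ
λ = hc/(KE_max + φ)

Required photon energy:
E_photon = KE_max + φ = 2.88 + 4.34 = 7.22 eV

Required wavelength:
λ = hc/E_photon = (6.626×10⁻³⁴)(3×10⁸) / (7.22 × 1.602×10⁻¹⁹)
λ = 171.72 nm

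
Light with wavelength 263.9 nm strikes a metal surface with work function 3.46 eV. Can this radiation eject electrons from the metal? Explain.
Yes

For photoemission, the photon energy must exceed the work function.

Photon energy: E = hc/λ = 4.6982 eV
Work function: φ = 3.46 eV

Since E_photon (4.6982 eV) > φ (3.46 eV), photoemission WILL occur.
The threshold wavelength is λ₀ = hc/φ = 358.3 nm.
Since 263.9 nm < 358.3 nm, the light has sufficient energy.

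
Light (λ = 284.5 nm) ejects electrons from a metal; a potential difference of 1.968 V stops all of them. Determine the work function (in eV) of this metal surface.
2.39 eV

The stopping potential gives the maximum kinetic energy: KE_max = eV_s = 1.968 eV

From Einstein's photoelectric equation: KE_max = hc/λ - φ
Rearranging: φ = hc/λ - KE_max

Calculate photon energy:
E_photon = hc/λ = (6.626×10⁻³⁴ J·s)(3×10⁸ m/s) / (284.5×10⁻⁹ m) = 4.3580 eV

Therefore:
φ = 4.3580 - 1.968 = 2.39 eV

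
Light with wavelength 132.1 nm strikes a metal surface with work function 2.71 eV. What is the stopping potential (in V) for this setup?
6.6756 V

The stopping potential V_s satisfies: eV_s = KE_max

First, find KE_max using Einstein's equation:
E_photon = hc/λ = 9.3856 eV
KE_max = E_photon - φ = 9.3856 - 2.71 = 6.6756 eV

Since eV_s = KE_max:
V_s = KE_max/e = 6.6756 V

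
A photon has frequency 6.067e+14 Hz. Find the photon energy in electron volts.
2.5091 eV

Using E = hf:

E = hf = (6.626×10⁻³⁴ J·s)(6.067e+14 Hz)
E = 2.5091 eV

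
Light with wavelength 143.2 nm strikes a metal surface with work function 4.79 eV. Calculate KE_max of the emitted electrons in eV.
3.8681 eV

Using Einstein's photoelectric equation: KE_max = hf - φ = hc/λ - φ

First, calculate the photon energy:
E_photon = hc/λ = (6.626×10⁻³⁴ J·s)(3×10⁸ m/s) / (143.2×10⁻⁹ m)
E_photon = 8.6581 eV

Then, the maximum kinetic energy:
KE_max = E_photon - φ = 8.6581 eV - 4.79 eV = 3.8681 eV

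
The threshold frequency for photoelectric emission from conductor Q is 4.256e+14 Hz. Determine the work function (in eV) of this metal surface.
1.76 eV

At the threshold frequency, photon energy equals work function:
φ = hf₀

Calculating:
φ = (6.626×10⁻³⁴ J·s)(4.256e+14 Hz)
φ = 1.76 eV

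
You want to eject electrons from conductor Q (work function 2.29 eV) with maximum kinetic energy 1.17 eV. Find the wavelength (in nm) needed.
358.34 nm

From Einstein's equation: KE_max = hc/λ - φ

Rearranging for λ:
hc/λ = KE_max + φ
λ = hc/(KE_max + φ)

Required photon energy:
E_photon = KE_max + φ = 1.17 + 2.29 = 3.46 eV

Required wavelength:
λ = hc/E_photon = (6.626×10⁻³⁴)(3×10⁸) / (3.46 × 1.602×10⁻¹⁹)
λ = 358.34 nm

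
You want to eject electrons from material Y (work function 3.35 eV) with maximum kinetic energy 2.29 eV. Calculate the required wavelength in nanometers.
219.83 nm

From Einstein's equation: KE_max = hc/λ - φ

Rearranging for λ:
hc/λ = KE_max + φ
λ = hc/(KE_max + φ)

Required photon energy:
E_photon = KE_max + φ = 2.29 + 3.35 = 5.64 eV

Required wavelength:
λ = hc/E_photon = (6.626×10⁻³⁴)(3×10⁸) / (5.64 × 1.602×10⁻¹⁹)
λ = 219.83 nm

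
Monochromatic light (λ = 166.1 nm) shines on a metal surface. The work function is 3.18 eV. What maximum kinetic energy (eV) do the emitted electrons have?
4.2844 eV

Using Einstein's photoelectric equation: KE_max = hf - φ = hc/λ - φ

First, calculate the photon energy:
E_photon = hc/λ = (6.626×10⁻³⁴ J·s)(3×10⁸ m/s) / (166.1×10⁻⁹ m)
E_photon = 7.4644 eV

Then, the maximum kinetic energy:
KE_max = E_photon - φ = 7.4644 eV - 3.18 eV = 4.2844 eV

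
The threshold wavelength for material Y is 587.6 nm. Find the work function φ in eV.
2.11 eV

At the threshold wavelength, photon energy equals work function:
φ = hc/λ₀

Calculating:
φ = (6.626×10⁻³⁴ J·s)(3×10⁸ m/s) / (587.6×10⁻⁹ m)
φ = 2.11 eV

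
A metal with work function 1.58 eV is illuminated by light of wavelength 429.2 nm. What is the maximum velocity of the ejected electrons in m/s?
6.7850e+05 m/s

First, find the maximum kinetic energy:
E_photon = hc/λ = 2.8887 eV
KE_max = E_photon - φ = 2.8887 - 1.58 = 1.3087 eV

Convert to Joules: KE_max = 1.3087 × 1.602×10⁻¹⁹ J = 2.0968e-19 J

Then use KE = ½mv² to find velocity:
v = √(2·KE/m) = √(2 × 2.0968e-19 J / 9.109e-31 kg)
v = 6.7850e+05 m/s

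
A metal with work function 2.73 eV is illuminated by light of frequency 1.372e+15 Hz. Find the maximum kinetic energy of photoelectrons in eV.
2.9441 eV

Using Einstein's photoelectric equation: KE_max = hf - φ

First, calculate the photon energy:
E_photon = hf = (6.626×10⁻³⁴ J·s)(1.372e+15 Hz)
E_photon = 5.6741 eV

Then, the maximum kinetic energy:
KE_max = E_photon - φ = 5.6741 eV - 2.73 eV = 2.9441 eV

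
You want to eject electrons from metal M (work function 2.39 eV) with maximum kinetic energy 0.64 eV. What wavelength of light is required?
409.19 nm

From Einstein's equation: KE_max = hc/λ - φ

Rearranging for λ:
hc/λ = KE_max + φ
λ = hc/(KE_max + φ)

Required photon energy:
E_photon = KE_max + φ = 0.64 + 2.39 = 3.03 eV

Required wavelength:
λ = hc/E_photon = (6.626×10⁻³⁴)(3×10⁸) / (3.03 × 1.602×10⁻¹⁹)
λ = 409.19 nm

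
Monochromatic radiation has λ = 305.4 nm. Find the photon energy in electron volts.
4.0597 eV

Using E = hf = hc/λ:

E = hc/λ = (6.626×10⁻³⁴ J·s)(3×10⁸ m/s) / (305.4×10⁻⁹ m)
E = 4.0597 eV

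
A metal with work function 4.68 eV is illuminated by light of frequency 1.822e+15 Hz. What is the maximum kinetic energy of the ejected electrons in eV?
2.8552 eV

Using Einstein's photoelectric equation: KE_max = hf - φ

First, calculate the photon energy:
E_photon = hf = (6.626×10⁻³⁴ J·s)(1.822e+15 Hz)
E_photon = 7.5352 eV

Then, the maximum kinetic energy:
KE_max = E_photon - φ = 7.5352 eV - 4.68 eV = 2.8552 eV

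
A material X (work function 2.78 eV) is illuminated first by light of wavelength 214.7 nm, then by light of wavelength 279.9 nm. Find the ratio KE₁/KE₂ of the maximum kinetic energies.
1.8155

Using Einstein's equation: KE_max = hc/λ - φ

For λ₁ = 214.7 nm:
E₁ = hc/λ₁ = 5.7748 eV
KE₁ = E₁ - φ = 5.7748 - 2.78 = 2.9948 eV

For λ₂ = 279.9 nm:
E₂ = hc/λ₂ = 4.4296 eV
KE₂ = E₂ - φ = 4.4296 - 2.78 = 1.6496 eV

Ratio: KE₁/KE₂ = 2.9948/1.6496 = 1.8155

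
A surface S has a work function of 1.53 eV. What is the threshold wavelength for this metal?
810.35 nm

The threshold wavelength is when the photon energy equals the work function:
hc/λ₀ = φ

Solving for λ₀:
λ₀ = hc/φ = (6.626×10⁻³⁴ J·s)(3×10⁸ m/s) / (1.53 eV × 1.602×10⁻¹⁹ J/eV)
λ₀ = 810.35 nm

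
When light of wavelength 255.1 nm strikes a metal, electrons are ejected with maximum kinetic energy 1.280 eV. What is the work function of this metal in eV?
3.58 eV

From Einstein's photoelectric equation: KE_max = hf - φ = hc/λ - φ

Rearranging for φ:
φ = hc/λ - KE_max

Calculate photon energy:
E_photon = hc/λ = 4.8602 eV

Therefore:
φ = 4.8602 - 1.280 = 3.58 eV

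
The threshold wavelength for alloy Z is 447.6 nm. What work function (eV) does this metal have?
2.77 eV

At the threshold wavelength, photon energy equals work function:
φ = hc/λ₀

Calculating:
φ = (6.626×10⁻³⁴ J·s)(3×10⁸ m/s) / (447.6×10⁻⁹ m)
φ = 2.77 eV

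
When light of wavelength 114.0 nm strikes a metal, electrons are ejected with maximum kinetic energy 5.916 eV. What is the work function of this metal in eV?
4.96 eV

From Einstein's photoelectric equation: KE_max = hf - φ = hc/λ - φ

Rearranging for φ:
φ = hc/λ - KE_max

Calculate photon energy:
E_photon = hc/λ = 10.8758 eV

Therefore:
φ = 10.8758 - 5.916 = 4.96 eV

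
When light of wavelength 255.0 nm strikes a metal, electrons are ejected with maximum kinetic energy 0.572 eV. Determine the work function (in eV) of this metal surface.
4.29 eV

From Einstein's photoelectric equation: KE_max = hf - φ = hc/λ - φ

Rearranging for φ:
φ = hc/λ - KE_max

Calculate photon energy:
E_photon = hc/λ = 4.8621 eV

Therefore:
φ = 4.8621 - 0.572 = 4.29 eV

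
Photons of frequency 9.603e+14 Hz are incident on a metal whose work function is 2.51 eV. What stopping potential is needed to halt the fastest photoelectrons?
1.4615 V

The stopping potential V_s satisfies: eV_s = KE_max

First, find KE_max using Einstein's equation:
E_photon = hf = (6.626×10⁻³⁴ J·s)(9.603e+14 Hz) = 3.9715 eV
KE_max = E_photon - φ = 3.9715 - 2.51 = 1.4615 eV

Since eV_s = KE_max:
V_s = KE_max/e = 1.4615 V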